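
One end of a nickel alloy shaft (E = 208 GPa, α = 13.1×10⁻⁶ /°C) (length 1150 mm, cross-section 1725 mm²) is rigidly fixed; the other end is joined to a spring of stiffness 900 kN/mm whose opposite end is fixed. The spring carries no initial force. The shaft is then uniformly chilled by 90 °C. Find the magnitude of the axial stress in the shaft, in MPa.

If the spring were absent the shaft would shorten by αΔT L = 13.1×10⁻⁶ × 90 × 1150 = 1.356 mm.
With a force P in the spring, the elastic change of the shaft is PL/(AE) and that of the spring is P/k; compatibility requires their sum to equal δ_free.
P [ L/(AE) + 1/k ] = δ_free → P [ 1150/(1725×208×10³) + 1/(900×10³) ] = 1.356.
P = 1.356 / 4.316×10⁻⁶ = 314100 N.
σ = P/A = 314100/1725 = 182.1 MPa.

σ ≈ 182 MPa (tensile)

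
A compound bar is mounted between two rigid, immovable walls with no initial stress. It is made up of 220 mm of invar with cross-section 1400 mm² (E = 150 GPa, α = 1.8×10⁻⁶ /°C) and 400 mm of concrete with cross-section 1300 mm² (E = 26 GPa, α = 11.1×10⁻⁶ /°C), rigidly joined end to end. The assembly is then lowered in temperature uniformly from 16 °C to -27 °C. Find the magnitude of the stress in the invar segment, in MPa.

σ ≈ 11.5 MPa (tensile)

If the supports were absent, the total length change would be Σ αᵢΔT Lᵢ = 1.8×10⁻⁶×43×220 + 11.1×10⁻⁶×43×400 = 0.2079 mm.
The rigid supports impose zero overall length change; the single axial force P common to all segments must satisfy P Σ Lᵢ/(AᵢEᵢ) = δ_free.
Σ Lᵢ/(AᵢEᵢ) = 220/(1400×150×10³) + 400/(1300×26×10³) = 1.288×10⁻⁵ mm/N.
P = 0.2079 / 1.288×10⁻⁵ = 16140 N = 16.14 kN, tensile.
σ_{invar} = P / A = 16140 / 1400 = 11.53 MPa.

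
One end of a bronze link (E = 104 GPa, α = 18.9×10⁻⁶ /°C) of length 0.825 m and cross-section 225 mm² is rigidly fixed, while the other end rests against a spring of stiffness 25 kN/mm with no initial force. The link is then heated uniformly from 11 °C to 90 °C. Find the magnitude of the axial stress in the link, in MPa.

Free thermal expansion: δ_free = αΔT L = 18.9×10⁻⁶ × 79 × 825 = 1.232 mm.
With a force P in the spring, the elastic change of the link is PL/(AE) and that of the spring is P/k; compatibility requires their sum to equal δ_free.
P [ L/(AE) + 1/k ] = δ_free → P [ 825/(225×104×10³) + 1/(25×10³) ] = 1.232.
P = 1.232 / 7.526×10⁻⁵ = 16370 N.
σ = P/A = 16370/225 = 72.75 MPa.

σ ≈ 72.7 MPa (compressive)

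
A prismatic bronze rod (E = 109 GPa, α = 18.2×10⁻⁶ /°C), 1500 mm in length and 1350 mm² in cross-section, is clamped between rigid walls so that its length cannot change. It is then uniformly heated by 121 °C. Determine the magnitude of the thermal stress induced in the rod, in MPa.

With length fixed, the mechanical strain must cancel the thermal strain αΔT = 18.2×10⁻⁶ × 121 = 2202.2×10⁻⁶.
Hence σ = E·αΔT = 109×10³ × 2202.2×10⁻⁶ = 240 MPa, compressive.

σ ≈ 240 MPa (compressive)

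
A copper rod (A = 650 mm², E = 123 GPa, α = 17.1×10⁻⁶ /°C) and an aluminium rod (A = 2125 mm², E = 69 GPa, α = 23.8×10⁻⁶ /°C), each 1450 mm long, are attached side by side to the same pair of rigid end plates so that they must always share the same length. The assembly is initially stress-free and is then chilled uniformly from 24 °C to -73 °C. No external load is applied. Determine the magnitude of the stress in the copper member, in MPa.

σ ≈ 51.7 MPa (compressive)

The aluminium has the larger α, so on cooling it would change length more than the copper if both were free. The rigid plates force a common final length, so the aluminium is put into tension and the copper into compression, with equal and opposite forces P (no external load).
Setting the final lengths equal and cancelling L: (α₁ − α₂)ΔT = P/(A₁E₁) + P/(A₂E₂).
|α₁ − α₂|·ΔT = 6.7×10⁻⁶ × 97 = 0.0006499.
1/(A₁E₁) + 1/(A₂E₂) = 1/(650×123×10³) + 1/(2125×69×10³) = 1.933×10⁻⁸ N⁻¹.
P = 0.0006499 / 1.933×10⁻⁸ = 33620 N = 33.62 kN.
σ_{copper} = P/A₁ = 33620/650 = 51.73 MPa, compressive.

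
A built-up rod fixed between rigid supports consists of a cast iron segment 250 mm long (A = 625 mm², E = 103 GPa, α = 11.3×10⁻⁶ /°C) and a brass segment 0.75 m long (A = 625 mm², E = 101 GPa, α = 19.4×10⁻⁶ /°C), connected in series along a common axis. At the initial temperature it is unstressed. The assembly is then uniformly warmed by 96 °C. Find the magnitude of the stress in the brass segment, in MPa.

If the supports were absent, the total length change would be Σ αᵢΔT Lᵢ = 11.3×10⁻⁶×96×250 + 19.4×10⁻⁶×96×750 = 1.668 mm.
The walls prevent any net length change, so an axial force P (same in every segment) develops. Compatibility: P · Σ Lᵢ/(AᵢEᵢ) = δ_free.
The series flexibility is Σ Lᵢ/(AᵢEᵢ) = 250/(625×103×10³) + 750/(625×101×10³) = 1.576×10⁻⁵ mm/N.
So P = 1.668 / 1.576×10⁻⁵ = 105.8 kN, compressive.
σ_{brass} = P / A = 105800 / 625 = 169.3 MPa.

σ ≈ 169 MPa (compressive)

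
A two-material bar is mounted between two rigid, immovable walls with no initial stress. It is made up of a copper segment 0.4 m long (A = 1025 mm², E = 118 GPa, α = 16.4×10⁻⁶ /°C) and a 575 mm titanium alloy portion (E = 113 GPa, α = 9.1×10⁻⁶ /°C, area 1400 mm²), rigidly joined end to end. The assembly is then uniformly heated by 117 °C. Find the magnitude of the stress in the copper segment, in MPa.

Free thermal expansion of the whole bar: Σ αᵢΔT Lᵢ = 16.4×10⁻⁶×117×400 + 9.1×10⁻⁶×117×575 = 1.38 mm.
The rigid supports impose zero overall length change; the single axial force P common to all segments must satisfy P Σ Lᵢ/(AᵢEᵢ) = δ_free.
Σ Lᵢ/(AᵢEᵢ) = 400/(1025×118×10³) + 575/(1400×113×10³) = 6.942×10⁻⁶ mm/N.
So P = 1.38 / 6.942×10⁻⁶ = 198.8 kN, compressive.
σ_{copper} = P / A = 198800 / 1025 = 193.9 MPa.

σ ≈ 194 MPa (compressive)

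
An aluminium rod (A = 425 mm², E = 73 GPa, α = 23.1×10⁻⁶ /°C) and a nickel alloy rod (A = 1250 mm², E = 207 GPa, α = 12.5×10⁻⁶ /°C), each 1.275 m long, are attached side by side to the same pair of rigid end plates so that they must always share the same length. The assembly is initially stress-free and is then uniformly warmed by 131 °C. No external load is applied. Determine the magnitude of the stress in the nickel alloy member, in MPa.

Both members must finish at the same length. With the larger α, the aluminium tends to over-expand; the plates restrain it, putting the aluminium in compression and the nickel alloy in tension. With no external load the two internal forces are equal and opposite, magnitude P.
Equating the net (thermal + elastic) strains gives |α₁ − α₂|·ΔT = P·[1/(A₁E₁) + 1/(A₂E₂)].
|α₁ − α₂|·ΔT = 10.6×10⁻⁶ × 131 = 0.001389.
1/(A₁E₁) + 1/(A₂E₂) = 1/(425×73×10³) + 1/(1250×207×10³) = 3.61×10⁻⁸ N⁻¹.
So P = 0.001389 / 3.61×10⁻⁸ = 38.47 kN.
σ_{nickel alloy} = P/A₂ = 38470/1250 = 30.78 MPa, tensile.

σ ≈ 30.8 MPa (tensile)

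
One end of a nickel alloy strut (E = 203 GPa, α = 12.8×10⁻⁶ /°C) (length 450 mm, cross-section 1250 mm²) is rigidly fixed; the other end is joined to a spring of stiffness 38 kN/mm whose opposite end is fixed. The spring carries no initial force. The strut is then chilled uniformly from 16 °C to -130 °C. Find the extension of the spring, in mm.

δ ≈ 0.788 mm

The unrestrained thermal change is αΔT L = 12.8×10⁻⁶ × 146 × 450 = 0.841 mm.
Let P be the tensile force in the spring. The strut extends elastically by PL/(AE) and the spring stretches by P/k; together these equal δ_free.
P [ L/(AE) + 1/k ] = δ_free → P [ 450/(1250×203×10³) + 1/(38×10³) ] = 0.841.
P = 0.841 / 2.809×10⁻⁵ = 29940 N.
Spring extension = P/k = 29940/(38×10³) = 0.7879 mm.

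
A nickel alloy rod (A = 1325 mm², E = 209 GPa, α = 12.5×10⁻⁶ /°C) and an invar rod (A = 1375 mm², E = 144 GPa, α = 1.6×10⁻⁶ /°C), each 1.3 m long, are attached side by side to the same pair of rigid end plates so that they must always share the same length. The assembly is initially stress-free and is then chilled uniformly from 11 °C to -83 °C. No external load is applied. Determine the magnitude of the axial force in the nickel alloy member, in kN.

P ≈ 118 kN (tensile in the nickel alloy)

The nickel alloy has the larger α, so on cooling it would change length more than the invar if both were free. The rigid plates force a common final length, so the nickel alloy is put into tension and the invar into compression, with equal and opposite forces P (no external load).
Setting the final lengths equal and cancelling L: (α₁ − α₂)ΔT = P/(A₁E₁) + P/(A₂E₂).
|α₁ − α₂|·ΔT = 10.9×10⁻⁶ × 94 = 0.001025.
1/(A₁E₁) + 1/(A₂E₂) = 1/(1325×209×10³) + 1/(1375×144×10³) = 8.662×10⁻⁹ N⁻¹.
So P = 0.001025 / 8.662×10⁻⁹ = 118.3 kN.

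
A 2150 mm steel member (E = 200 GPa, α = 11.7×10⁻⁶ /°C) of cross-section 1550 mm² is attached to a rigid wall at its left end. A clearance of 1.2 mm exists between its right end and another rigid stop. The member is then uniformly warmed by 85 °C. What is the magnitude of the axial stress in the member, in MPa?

σ ≈ 87.3 MPa (compressive)

Unrestrained expansion: δ_free = αΔT L = 11.7×10⁻⁶ × 85 × 2150 = 2.138 mm.
The gap closes (δ_free > 1.2 mm) and the wall then resists a further 2.138 − 1.2 = 0.9382 mm of expansion.
Compatibility: PL/(AE) = 0.9382 mm, so σ = P/A = E × (0.9382/2150) = 87.27 MPa.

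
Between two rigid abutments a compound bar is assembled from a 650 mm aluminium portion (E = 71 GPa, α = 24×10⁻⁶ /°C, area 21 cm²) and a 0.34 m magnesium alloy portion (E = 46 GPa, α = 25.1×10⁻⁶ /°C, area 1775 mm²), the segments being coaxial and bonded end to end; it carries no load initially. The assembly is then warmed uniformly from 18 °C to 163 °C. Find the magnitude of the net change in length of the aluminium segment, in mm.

|ΔL| ≈ 0.472 mm

Free thermal expansion of the whole bar: Σ αᵢΔT Lᵢ = 24×10⁻⁶×145×650 + 25.1×10⁻⁶×145×340 = 3.499 mm.
The walls prevent any net length change, so an axial force P (same in every segment) develops. Compatibility: P · Σ Lᵢ/(AᵢEᵢ) = δ_free.
The series flexibility is Σ Lᵢ/(AᵢEᵢ) = 650/(2100×71×10³) + 340/(1775×46×10³) = 8.524×10⁻⁶ mm/N.
So P = 3.499 / 8.524×10⁻⁶ = 410.6 kN, compressive.
For the aluminium segment, free thermal change = 24×10⁻⁶×145×650 = 2.262 mm and elastic change from P = 410600×650/(2100×71×10³) = 1.79 mm; these oppose, so the net change is 0.472 mm (segment lengthens).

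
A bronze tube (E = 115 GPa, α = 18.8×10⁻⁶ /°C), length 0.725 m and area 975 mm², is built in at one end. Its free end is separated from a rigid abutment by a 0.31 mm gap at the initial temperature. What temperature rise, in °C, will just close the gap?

The gap closes when αΔT L = 0.31 mm, since the tube is still unstressed at that instant.
So ΔT = g/(αL) = 0.31/(18.8×10⁻⁶ × 725) = 22.74 °C.

ΔT ≈ 22.7 °C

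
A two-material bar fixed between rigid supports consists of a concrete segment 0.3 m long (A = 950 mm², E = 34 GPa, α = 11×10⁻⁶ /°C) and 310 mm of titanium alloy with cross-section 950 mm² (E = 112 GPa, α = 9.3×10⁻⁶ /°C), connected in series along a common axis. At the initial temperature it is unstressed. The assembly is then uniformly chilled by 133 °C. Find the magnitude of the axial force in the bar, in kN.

P ≈ 67.4 kN (tensile)

With the walls removed the bar would change length by δ_free = Σ αᵢΔT Lᵢ = 11×10⁻⁶×133×300 + 9.3×10⁻⁶×133×310 = 0.8223 mm.
The walls prevent any net length change, so an axial force P (same in every segment) develops. Compatibility: P · Σ Lᵢ/(AᵢEᵢ) = δ_free.
The series flexibility is Σ Lᵢ/(AᵢEᵢ) = 300/(950×34×10³) + 310/(950×112×10³) = 1.22×10⁻⁵ mm/N.
P = 0.8223 / 1.22×10⁻⁵ = 67400 N = 67.4 kN, tensile.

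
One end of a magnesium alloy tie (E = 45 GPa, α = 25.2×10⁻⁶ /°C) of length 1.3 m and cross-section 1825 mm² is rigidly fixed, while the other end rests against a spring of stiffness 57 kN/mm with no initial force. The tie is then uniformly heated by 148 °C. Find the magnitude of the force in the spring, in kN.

P ≈ 145 kN

Free thermal expansion: δ_free = αΔT L = 25.2×10⁻⁶ × 148 × 1300 = 4.848 mm.
With a force P in the spring, the elastic change of the tie is PL/(AE) and that of the spring is P/k; compatibility requires their sum to equal δ_free.
So P = δ_free / [L/(AE) + 1/k] = 4.848 / [ 1300/(1825×45×10³) + 1/(57×10³) ].
P = 4.848 / 3.337×10⁻⁵ = 145300 N.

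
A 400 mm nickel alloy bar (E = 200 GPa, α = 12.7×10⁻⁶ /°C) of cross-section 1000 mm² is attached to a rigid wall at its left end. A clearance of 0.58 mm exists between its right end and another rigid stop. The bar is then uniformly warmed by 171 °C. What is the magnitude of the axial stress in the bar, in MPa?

σ ≈ 144 MPa (compressive)

If the wall were absent the bar would grow by αΔT L = 12.7×10⁻⁶ × 171 × 400 = 0.8687 mm.
This exceeds the 0.58 mm gap, so the wall pushes back. The portion of expansion that must be recovered elastically is δ_free − gap = 0.8687 − 0.58 = 0.2887 mm.
Compatibility: PL/(AE) = 0.2887 mm, so σ = P/A = E × (0.2887/400) = 144.3 MPa.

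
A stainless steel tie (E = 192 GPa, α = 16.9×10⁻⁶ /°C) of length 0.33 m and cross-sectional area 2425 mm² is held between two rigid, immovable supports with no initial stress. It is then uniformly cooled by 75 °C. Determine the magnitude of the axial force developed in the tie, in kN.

The ends cannot move, so σ = EαΔT = 192×10³ × 16.9×10⁻⁶ × 75 = 243.4 MPa.
Then P = σA = 243.4 × 2425 mm² = 590.1 kN, tensile.

P ≈ 590 kN (tensile)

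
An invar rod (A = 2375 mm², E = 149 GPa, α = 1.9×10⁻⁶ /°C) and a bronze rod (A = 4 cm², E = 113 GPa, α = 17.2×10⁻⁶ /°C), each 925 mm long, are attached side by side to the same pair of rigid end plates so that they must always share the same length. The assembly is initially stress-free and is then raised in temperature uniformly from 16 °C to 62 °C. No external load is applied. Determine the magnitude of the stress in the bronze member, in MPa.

Equilibrium of a rigid end plate with no external load gives equal and opposite internal forces ±P in the two members. Since α_{bronze} > α_{invar}, heating drives the bronze into compression and the invar into tension.
Setting the final lengths equal and cancelling L: (α₁ − α₂)ΔT = P/(A₁E₁) + P/(A₂E₂).
|α₁ − α₂|·ΔT = 15.3×10⁻⁶ × 46 = 0.0007038.
1/(A₁E₁) + 1/(A₂E₂) = 1/(2375×149×10³) + 1/(400×113×10³) = 2.495×10⁻⁸ N⁻¹.
So P = 0.0007038 / 2.495×10⁻⁸ = 28.21 kN.
σ_{bronze} = P/A₂ = 28210/400 = 70.52 MPa, compressive.

σ ≈ 70.5 MPa (compressive)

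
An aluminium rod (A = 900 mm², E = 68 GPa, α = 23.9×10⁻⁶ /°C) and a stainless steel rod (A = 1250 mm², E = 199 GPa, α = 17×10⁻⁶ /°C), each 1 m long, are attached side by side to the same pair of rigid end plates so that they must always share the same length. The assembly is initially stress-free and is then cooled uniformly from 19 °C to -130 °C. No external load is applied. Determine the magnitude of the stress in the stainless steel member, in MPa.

σ ≈ 40.4 MPa (compressive)

Equilibrium of a rigid end plate with no external load gives equal and opposite internal forces ±P in the two members. Since α_{aluminium} > α_{stainless steel}, cooling drives the aluminium into tension and the stainless steel into compression.
Compatibility of the two members (thermal + elastic change equal): (α₁ − α₂)ΔT = P·[1/(A₁E₁) + 1/(A₂E₂)].
|α₁ − α₂|·ΔT = 6.9×10⁻⁶ × 149 = 0.001028.
1/(A₁E₁) + 1/(A₂E₂) = 1/(900×68×10³) + 1/(1250×199×10³) = 2.036×10⁻⁸ N⁻¹.
So P = 0.001028 / 2.036×10⁻⁸ = 50.5 kN.
σ_{stainless steel} = P/A₂ = 50500/1250 = 40.4 MPa, compressive.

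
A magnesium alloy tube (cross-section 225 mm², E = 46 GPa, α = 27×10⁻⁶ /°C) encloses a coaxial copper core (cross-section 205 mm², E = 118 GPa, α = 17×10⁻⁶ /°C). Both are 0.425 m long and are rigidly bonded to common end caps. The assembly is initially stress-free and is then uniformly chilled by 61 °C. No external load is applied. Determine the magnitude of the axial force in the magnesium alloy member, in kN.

The magnesium alloy has the larger α, so on cooling it would change length more than the copper if both were free. The rigid plates force a common final length, so the magnesium alloy is put into tension and the copper into compression, with equal and opposite forces P (no external load).
Equating the net (thermal + elastic) strains gives |α₁ − α₂|·ΔT = P·[1/(A₁E₁) + 1/(A₂E₂)].
|α₁ − α₂|·ΔT = 10×10⁻⁶ × 61 = 0.00061.
1/(A₁E₁) + 1/(A₂E₂) = 1/(225×46×10³) + 1/(205×118×10³) = 1.38×10⁻⁷ N⁻¹.
P = 0.00061 / 1.38×10⁻⁷ = 4422 N = 4.422 kN.

P ≈ 4.42 kN (tensile in the magnesium alloy)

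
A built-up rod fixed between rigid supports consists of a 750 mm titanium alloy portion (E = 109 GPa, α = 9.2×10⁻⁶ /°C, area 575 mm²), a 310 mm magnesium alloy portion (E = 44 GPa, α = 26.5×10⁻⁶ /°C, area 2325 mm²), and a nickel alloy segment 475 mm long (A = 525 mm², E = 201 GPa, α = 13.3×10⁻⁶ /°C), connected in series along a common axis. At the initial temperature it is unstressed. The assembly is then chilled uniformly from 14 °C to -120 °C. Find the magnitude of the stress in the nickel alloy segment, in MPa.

With the walls removed the bar would change length by δ_free = Σ αᵢΔT Lᵢ = 9.2×10⁻⁶×134×750 + 26.5×10⁻⁶×134×310 + 13.3×10⁻⁶×134×475 = 2.872 mm.
Since the ends are fixed, an axial force P builds up, equal in every segment, with P · Σ Lᵢ/(AᵢEᵢ) = δ_free.
The series flexibility is Σ Lᵢ/(AᵢEᵢ) = 750/(575×109×10³) + 310/(2325×44×10³) + 475/(525×201×10³) = 1.95×10⁻⁵ mm/N.
Hence P = δ_free / Σ(L/AE) = 2.872/1.95×10⁻⁵ = 147.3 kN (tensile).
σ_{nickel alloy} = P / A = 147300 / 525 = 280.6 MPa.

σ ≈ 281 MPa (tensile)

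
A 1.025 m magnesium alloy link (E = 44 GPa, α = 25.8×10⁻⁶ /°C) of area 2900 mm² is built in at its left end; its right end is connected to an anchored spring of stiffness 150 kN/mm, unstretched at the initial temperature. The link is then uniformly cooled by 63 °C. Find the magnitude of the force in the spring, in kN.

Free thermal contraction: δ_free = αΔT L = 25.8×10⁻⁶ × 63 × 1025 = 1.666 mm.
Let P be the tensile force in the spring. The link extends elastically by PL/(AE) and the spring stretches by P/k; together these equal δ_free.
So P = δ_free / [L/(AE) + 1/k] = 1.666 / [ 1025/(2900×44×10³) + 1/(150×10³) ].
P = 1.666 / 1.47×10⁻⁵ = 113300 N.

P ≈ 113 kN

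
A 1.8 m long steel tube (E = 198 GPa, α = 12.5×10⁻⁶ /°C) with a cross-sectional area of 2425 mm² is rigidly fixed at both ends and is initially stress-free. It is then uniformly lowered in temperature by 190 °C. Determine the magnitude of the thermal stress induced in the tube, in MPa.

The supports are rigid, so the total axial strain is zero. The restrained thermal strain is ε = αΔT = 12.5×10⁻⁶ × 190 = 2375×10⁻⁶.
The stress required to suppress this strain is σ = Eε = 198×10³ × 2375×10⁻⁶ = 470.2 MPa, tensile since the tube is trying to contract.

σ ≈ 470 MPa (tensile)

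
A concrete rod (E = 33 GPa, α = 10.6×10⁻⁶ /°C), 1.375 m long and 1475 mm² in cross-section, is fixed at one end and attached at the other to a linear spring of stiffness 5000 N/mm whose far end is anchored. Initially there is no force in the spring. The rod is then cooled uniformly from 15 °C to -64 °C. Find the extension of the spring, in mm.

If the spring were absent the rod would shorten by αΔT L = 10.6×10⁻⁶ × 79 × 1375 = 1.151 mm.
Let P be the tensile force in the spring. The rod extends elastically by PL/(AE) and the spring stretches by P/k; together these equal δ_free.
P [ L/(AE) + 1/k ] = δ_free → P [ 1375/(1475×33×10³) + 1/(5000) ] = 1.151.
P = 1.151 / 0.0002282 = 5045 N.
Spring extension = P/k = 5045/(5000) = 1.009 mm.

δ ≈ 1.01 mm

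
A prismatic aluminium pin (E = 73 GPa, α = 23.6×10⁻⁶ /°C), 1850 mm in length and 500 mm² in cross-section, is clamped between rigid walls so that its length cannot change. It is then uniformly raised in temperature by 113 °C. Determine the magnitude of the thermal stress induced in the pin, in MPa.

Because both ends are immovable the net strain is zero, and the suppressed thermal strain is αΔT = 23.6×10⁻⁶ × 113 = 2666.8×10⁻⁶.
Hence σ = E·αΔT = 73×10³ × 2666.8×10⁻⁶ = 194.7 MPa, compressive.

σ ≈ 195 MPa (compressive)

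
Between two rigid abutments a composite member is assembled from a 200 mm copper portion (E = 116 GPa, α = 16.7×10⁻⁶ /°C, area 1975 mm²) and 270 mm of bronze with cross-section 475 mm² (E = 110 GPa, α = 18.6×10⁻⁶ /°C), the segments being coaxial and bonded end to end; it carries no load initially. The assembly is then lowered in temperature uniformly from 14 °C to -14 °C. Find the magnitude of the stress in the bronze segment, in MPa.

σ ≈ 81.6 MPa (tensile)

Free thermal contraction of the whole bar: Σ αᵢΔT Lᵢ = 16.7×10⁻⁶×28×200 + 18.6×10⁻⁶×28×270 = 0.2341 mm.
Since the ends are fixed, an axial force P builds up, equal in every segment, with P · Σ Lᵢ/(AᵢEᵢ) = δ_free.
The series flexibility is Σ Lᵢ/(AᵢEᵢ) = 200/(1975×116×10³) + 270/(475×110×10³) = 6.04×10⁻⁶ mm/N.
Hence P = δ_free / Σ(L/AE) = 0.2341/6.04×10⁻⁶ = 38.76 kN (tensile).
σ_{bronze} = P / A = 38760 / 475 = 81.6 MPa.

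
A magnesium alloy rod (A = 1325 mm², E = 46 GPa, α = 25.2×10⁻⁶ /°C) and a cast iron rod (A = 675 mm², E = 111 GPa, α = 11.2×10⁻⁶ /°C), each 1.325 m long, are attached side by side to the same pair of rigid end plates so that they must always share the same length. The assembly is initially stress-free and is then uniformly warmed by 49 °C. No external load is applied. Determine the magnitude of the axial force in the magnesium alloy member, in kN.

Both members must finish at the same length. With the larger α, the magnesium alloy tends to over-expand; the plates restrain it, putting the magnesium alloy in compression and the cast iron in tension. With no external load the two internal forces are equal and opposite, magnitude P.
Compatibility of the two members (thermal + elastic change equal): (α₁ − α₂)ΔT = P·[1/(A₁E₁) + 1/(A₂E₂)].
|α₁ − α₂|·ΔT = 14×10⁻⁶ × 49 = 0.000686.
1/(A₁E₁) + 1/(A₂E₂) = 1/(1325×46×10³) + 1/(675×111×10³) = 2.975×10⁻⁸ N⁻¹.
So P = 0.000686 / 2.975×10⁻⁸ = 23.06 kN.

P ≈ 23.1 kN (compressive in the magnesium alloy)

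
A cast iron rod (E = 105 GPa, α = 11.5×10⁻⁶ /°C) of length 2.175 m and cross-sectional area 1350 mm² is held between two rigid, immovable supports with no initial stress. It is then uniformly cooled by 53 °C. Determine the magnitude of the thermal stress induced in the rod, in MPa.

Because both ends are immovable the net strain is zero, and the suppressed thermal strain is αΔT = 11.5×10⁻⁶ × 53 = 609.5×10⁻⁶.
The stress required to suppress this strain is σ = Eε = 105×10³ × 609.5×10⁻⁶ = 64 MPa, tensile since the rod is trying to contract.

σ ≈ 64 MPa (tensile)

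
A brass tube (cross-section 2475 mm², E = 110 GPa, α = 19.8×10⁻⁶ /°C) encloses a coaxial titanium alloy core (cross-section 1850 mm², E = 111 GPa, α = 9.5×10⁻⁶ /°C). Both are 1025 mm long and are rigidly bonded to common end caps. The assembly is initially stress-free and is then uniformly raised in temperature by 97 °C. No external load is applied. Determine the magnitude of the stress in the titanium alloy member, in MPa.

The brass has the larger α, so on heating it would change length more than the titanium alloy if both were free. The rigid plates force a common final length, so the brass is put into compression and the titanium alloy into tension, with equal and opposite forces P (no external load).
Setting the final lengths equal and cancelling L: (α₁ − α₂)ΔT = P/(A₁E₁) + P/(A₂E₂).
|α₁ − α₂|·ΔT = 10.3×10⁻⁶ × 97 = 0.0009991.
1/(A₁E₁) + 1/(A₂E₂) = 1/(2475×110×10³) + 1/(1850×111×10³) = 8.543×10⁻⁹ N⁻¹.
P = 0.0009991 / 8.543×10⁻⁹ = 117000 N = 117 kN.
σ_{titanium alloy} = P/A₂ = 117000/1850 = 63.22 MPa, tensile.

σ ≈ 63.2 MPa (tensile)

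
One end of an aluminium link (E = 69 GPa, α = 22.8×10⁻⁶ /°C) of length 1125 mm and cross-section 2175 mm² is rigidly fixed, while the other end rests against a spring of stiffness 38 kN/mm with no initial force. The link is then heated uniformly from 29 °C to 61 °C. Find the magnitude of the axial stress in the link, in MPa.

Free thermal expansion: δ_free = αΔT L = 22.8×10⁻⁶ × 32 × 1125 = 0.8208 mm.
Let P be the compressive force at the spring. The link shortens elastically by PL/(AE) and the spring compresses by P/k; together these equal δ_free.
So P = δ_free / [L/(AE) + 1/k] = 0.8208 / [ 1125/(2175×69×10³) + 1/(38×10³) ].
P = 0.8208 / 3.381×10⁻⁵ = 24280 N.
σ = P/A = 24280/2175 = 11.16 MPa.

σ ≈ 11.2 MPa (compressive)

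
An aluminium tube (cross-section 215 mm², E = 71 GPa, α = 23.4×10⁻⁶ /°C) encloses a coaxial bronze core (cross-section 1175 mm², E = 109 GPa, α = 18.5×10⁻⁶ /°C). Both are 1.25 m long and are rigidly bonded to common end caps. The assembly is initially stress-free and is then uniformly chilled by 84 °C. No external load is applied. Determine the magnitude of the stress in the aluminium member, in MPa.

σ ≈ 26.1 MPa (tensile)

Both members must finish at the same length. With the larger α, the aluminium tends to over-contract; the plates restrain it, putting the aluminium in tension and the bronze in compression. With no external load the two internal forces are equal and opposite, magnitude P.
Setting the final lengths equal and cancelling L: (α₁ − α₂)ΔT = P/(A₁E₁) + P/(A₂E₂).
|α₁ − α₂|·ΔT = 4.9×10⁻⁶ × 84 = 0.0004116.
1/(A₁E₁) + 1/(A₂E₂) = 1/(215×71×10³) + 1/(1175×109×10³) = 7.332×10⁻⁸ N⁻¹.
P = 0.0004116 / 7.332×10⁻⁸ = 5614 N = 5.614 kN.
σ_{aluminium} = P/A₁ = 5614/215 = 26.11 MPa, tensile.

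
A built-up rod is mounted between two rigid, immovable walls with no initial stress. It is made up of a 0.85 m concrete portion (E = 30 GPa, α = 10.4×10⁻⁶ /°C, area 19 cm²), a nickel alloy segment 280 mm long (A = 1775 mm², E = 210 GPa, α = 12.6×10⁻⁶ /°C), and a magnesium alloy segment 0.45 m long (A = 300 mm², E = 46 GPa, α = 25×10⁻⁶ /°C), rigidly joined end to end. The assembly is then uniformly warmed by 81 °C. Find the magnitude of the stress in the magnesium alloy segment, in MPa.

If the supports were absent, the total length change would be Σ αᵢΔT Lᵢ = 10.4×10⁻⁶×81×850 + 12.6×10⁻⁶×81×280 + 25×10⁻⁶×81×450 = 1.913 mm.
Since the ends are fixed, an axial force P builds up, equal in every segment, with P · Σ Lᵢ/(AᵢEᵢ) = δ_free.
The series flexibility is Σ Lᵢ/(AᵢEᵢ) = 850/(1900×30×10³) + 280/(1775×210×10³) + 450/(300×46×10³) = 4.827×10⁻⁵ mm/N.
P = 1.913 / 4.827×10⁻⁵ = 39630 N = 39.63 kN, compressive.
σ_{magnesium alloy} = P / A = 39630 / 300 = 132.1 MPa.

σ ≈ 132 MPa (compressive)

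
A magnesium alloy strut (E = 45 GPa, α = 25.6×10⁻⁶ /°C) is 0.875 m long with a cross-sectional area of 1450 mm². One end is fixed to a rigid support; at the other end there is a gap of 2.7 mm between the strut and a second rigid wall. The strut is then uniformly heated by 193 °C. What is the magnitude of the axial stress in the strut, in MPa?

σ ≈ 83.5 MPa (compressive)

Free thermal elongation = αΔT L = 25.6×10⁻⁶ × 193 × 875 = 4.323 mm.
After closing the 2.7 mm clearance, 4.323 − 2.7 = 1.623 mm of expansion remains to be suppressed by the wall.
That suppressed elongation corresponds to σ = E·Δ/L = 45×10³ × 1.623/875 = 83.48 MPa.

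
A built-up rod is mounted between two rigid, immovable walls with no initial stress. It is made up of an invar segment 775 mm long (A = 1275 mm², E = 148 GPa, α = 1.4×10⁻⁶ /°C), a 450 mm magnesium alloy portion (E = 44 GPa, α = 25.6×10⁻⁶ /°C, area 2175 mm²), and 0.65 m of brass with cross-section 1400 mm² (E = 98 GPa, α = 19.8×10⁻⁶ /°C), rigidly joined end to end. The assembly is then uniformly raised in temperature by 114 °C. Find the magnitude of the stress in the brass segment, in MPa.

σ ≈ 153 MPa (compressive)

If the supports were absent, the total length change would be Σ αᵢΔT Lᵢ = 1.4×10⁻⁶×114×775 + 25.6×10⁻⁶×114×450 + 19.8×10⁻⁶×114×650 = 2.904 mm.
Since the ends are fixed, an axial force P builds up, equal in every segment, with P · Σ Lᵢ/(AᵢEᵢ) = δ_free.
The series flexibility is Σ Lᵢ/(AᵢEᵢ) = 775/(1275×148×10³) + 450/(2175×44×10³) + 650/(1400×98×10³) = 1.355×10⁻⁵ mm/N.
So P = 2.904 / 1.355×10⁻⁵ = 214.4 kN, compressive.
σ_{brass} = P / A = 214400 / 1400 = 153.1 MPa.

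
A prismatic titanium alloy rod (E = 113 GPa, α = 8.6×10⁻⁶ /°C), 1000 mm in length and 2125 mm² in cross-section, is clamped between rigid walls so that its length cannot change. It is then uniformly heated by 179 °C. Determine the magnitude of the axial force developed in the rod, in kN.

P ≈ 370 kN (compressive)

Full restraint means ε = 0, so the stress is σ = EαΔT = 113×10³ × 8.6×10⁻⁶ × 179 = 174 MPa.
Axial force P = σA = 174 × 2125 = 369600 N = 369.6 kN, compressive.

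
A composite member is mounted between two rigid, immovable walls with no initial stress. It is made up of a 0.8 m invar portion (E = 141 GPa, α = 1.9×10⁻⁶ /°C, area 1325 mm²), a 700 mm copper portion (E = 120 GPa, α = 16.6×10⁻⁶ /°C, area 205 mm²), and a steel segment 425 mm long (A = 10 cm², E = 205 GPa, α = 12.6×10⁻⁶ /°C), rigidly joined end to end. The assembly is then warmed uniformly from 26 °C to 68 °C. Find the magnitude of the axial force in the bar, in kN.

With the walls removed the bar would change length by δ_free = Σ αᵢΔT Lᵢ = 1.9×10⁻⁶×42×800 + 16.6×10⁻⁶×42×700 + 12.6×10⁻⁶×42×425 = 0.7768 mm.
Since the ends are fixed, an axial force P builds up, equal in every segment, with P · Σ Lᵢ/(AᵢEᵢ) = δ_free.
Σ Lᵢ/(AᵢEᵢ) = 800/(1325×141×10³) + 700/(205×120×10³) + 425/(1000×205×10³) = 3.481×10⁻⁵ mm/N.
Hence P = δ_free / Σ(L/AE) = 0.7768/3.481×10⁻⁵ = 22.31 kN (compressive).

P ≈ 22.3 kN (compressive)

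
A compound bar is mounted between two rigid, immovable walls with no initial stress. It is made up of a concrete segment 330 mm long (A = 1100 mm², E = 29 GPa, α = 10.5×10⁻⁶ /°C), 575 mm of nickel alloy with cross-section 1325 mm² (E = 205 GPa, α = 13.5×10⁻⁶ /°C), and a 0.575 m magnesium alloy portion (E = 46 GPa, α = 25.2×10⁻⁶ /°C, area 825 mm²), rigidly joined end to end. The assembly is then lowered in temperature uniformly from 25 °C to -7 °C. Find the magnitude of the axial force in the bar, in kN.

P ≈ 29.8 kN (tensile)

If the supports were absent, the total length change would be Σ αᵢΔT Lᵢ = 10.5×10⁻⁶×32×330 + 13.5×10⁻⁶×32×575 + 25.2×10⁻⁶×32×575 = 0.823 mm.
Since the ends are fixed, an axial force P builds up, equal in every segment, with P · Σ Lᵢ/(AᵢEᵢ) = δ_free.
The series flexibility is Σ Lᵢ/(AᵢEᵢ) = 330/(1100×29×10³) + 575/(1325×205×10³) + 575/(825×46×10³) = 2.761×10⁻⁵ mm/N.
So P = 0.823 / 2.761×10⁻⁵ = 29.8 kN, tensile.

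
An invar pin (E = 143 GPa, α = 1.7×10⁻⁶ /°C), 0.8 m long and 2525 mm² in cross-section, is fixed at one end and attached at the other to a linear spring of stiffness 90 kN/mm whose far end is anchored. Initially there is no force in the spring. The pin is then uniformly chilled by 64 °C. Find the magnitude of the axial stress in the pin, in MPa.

Free thermal contraction: δ_free = αΔT L = 1.7×10⁻⁶ × 64 × 800 = 0.08704 mm.
Let P be the tensile force in the spring. The pin extends elastically by PL/(AE) and the spring stretches by P/k; together these equal δ_free.
P [ L/(AE) + 1/k ] = δ_free → P [ 800/(2525×143×10³) + 1/(90×10³) ] = 0.08704.
P = 0.08704 / 1.333×10⁻⁵ = 6531 N.
σ = P/A = 6531/2525 = 2.587 MPa.

σ ≈ 2.59 MPa (tensile)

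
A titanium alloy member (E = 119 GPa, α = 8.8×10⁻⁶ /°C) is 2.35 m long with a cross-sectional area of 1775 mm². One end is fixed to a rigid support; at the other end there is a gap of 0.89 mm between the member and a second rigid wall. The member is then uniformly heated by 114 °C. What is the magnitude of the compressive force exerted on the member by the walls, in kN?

P ≈ 132 kN

Free thermal elongation = αΔT L = 8.8×10⁻⁶ × 114 × 2350 = 2.358 mm.
After closing the 0.89 mm clearance, 2.358 − 0.89 = 1.468 mm of expansion remains to be suppressed by the wall.
So σ = E(δ_free − g)/L = 119×10³ × 1.468/2350 = 74.31 MPa.
Force on the wall = σA = 74.31 × 1775 mm² = 131.9 kN.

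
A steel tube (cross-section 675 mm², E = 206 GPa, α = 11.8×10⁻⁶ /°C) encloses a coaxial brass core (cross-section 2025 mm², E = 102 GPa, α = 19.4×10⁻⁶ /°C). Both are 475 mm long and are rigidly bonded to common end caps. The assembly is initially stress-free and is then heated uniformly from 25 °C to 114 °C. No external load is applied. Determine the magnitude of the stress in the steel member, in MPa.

σ ≈ 83.3 MPa (tensile)

The brass has the larger α, so on heating it would change length more than the steel if both were free. The rigid plates force a common final length, so the brass is put into compression and the steel into tension, with equal and opposite forces P (no external load).
Compatibility of the two members (thermal + elastic change equal): (α₁ − α₂)ΔT = P·[1/(A₁E₁) + 1/(A₂E₂)].
|α₁ − α₂|·ΔT = 7.6×10⁻⁶ × 89 = 0.0006764.
1/(A₁E₁) + 1/(A₂E₂) = 1/(675×206×10³) + 1/(2025×102×10³) = 1.203×10⁻⁸ N⁻¹.
P = 0.0006764 / 1.203×10⁻⁸ = 56210 N = 56.21 kN.
σ_{steel} = P/A₁ = 56210/675 = 83.28 MPa, tensile.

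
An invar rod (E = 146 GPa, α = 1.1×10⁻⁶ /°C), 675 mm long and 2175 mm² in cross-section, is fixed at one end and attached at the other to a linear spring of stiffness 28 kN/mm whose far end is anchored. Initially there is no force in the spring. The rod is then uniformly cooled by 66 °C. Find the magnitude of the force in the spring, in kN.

The unrestrained thermal change is αΔT L = 1.1×10⁻⁶ × 66 × 675 = 0.049 mm.
Let P be the tensile force in the spring. The rod extends elastically by PL/(AE) and the spring stretches by P/k; together these equal δ_free.
P [ L/(AE) + 1/k ] = δ_free → P [ 675/(2175×146×10³) + 1/(28×10³) ] = 0.049.
P = 0.049 / 3.784×10⁻⁵ = 1295 N.

P ≈ 1.3 kN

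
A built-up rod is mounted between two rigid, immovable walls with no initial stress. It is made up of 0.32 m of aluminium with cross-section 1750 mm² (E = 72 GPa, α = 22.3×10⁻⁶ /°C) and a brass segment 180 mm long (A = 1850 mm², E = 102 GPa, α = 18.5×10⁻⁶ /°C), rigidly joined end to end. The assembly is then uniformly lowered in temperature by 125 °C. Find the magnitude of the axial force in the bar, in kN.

With the walls removed the bar would change length by δ_free = Σ αᵢΔT Lᵢ = 22.3×10⁻⁶×125×320 + 18.5×10⁻⁶×125×180 = 1.308 mm.
Since the ends are fixed, an axial force P builds up, equal in every segment, with P · Σ Lᵢ/(AᵢEᵢ) = δ_free.
The series flexibility is Σ Lᵢ/(AᵢEᵢ) = 320/(1750×72×10³) + 180/(1850×102×10³) = 3.494×10⁻⁶ mm/N.
So P = 1.308 / 3.494×10⁻⁶ = 374.5 kN, tensile.

P ≈ 374 kN (tensile)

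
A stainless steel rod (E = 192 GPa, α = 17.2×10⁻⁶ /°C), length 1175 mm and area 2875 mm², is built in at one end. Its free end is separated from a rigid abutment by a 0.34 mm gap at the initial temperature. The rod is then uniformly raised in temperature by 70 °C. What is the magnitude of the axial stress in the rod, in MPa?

σ ≈ 176 MPa (compressive)

Free thermal elongation = αΔT L = 17.2×10⁻⁶ × 70 × 1175 = 1.415 mm.
This exceeds the 0.34 mm gap, so the wall pushes back. The portion of expansion that must be recovered elastically is δ_free − gap = 1.415 − 0.34 = 1.075 mm.
Compatibility: PL/(AE) = 1.075 mm, so σ = P/A = E × (1.075/1175) = 175.6 MPa.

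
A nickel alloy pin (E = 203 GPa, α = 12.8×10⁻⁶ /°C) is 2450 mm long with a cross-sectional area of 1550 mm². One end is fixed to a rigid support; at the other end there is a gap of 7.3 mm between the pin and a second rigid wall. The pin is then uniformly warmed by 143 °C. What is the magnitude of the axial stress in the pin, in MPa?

σ ≈ 0 MPa

Unrestrained expansion: δ_free = αΔT L = 12.8×10⁻⁶ × 143 × 2450 = 4.484 mm.
This is smaller than the 7.3 mm clearance, so the pin expands freely without reaching the stop — the stress is zero.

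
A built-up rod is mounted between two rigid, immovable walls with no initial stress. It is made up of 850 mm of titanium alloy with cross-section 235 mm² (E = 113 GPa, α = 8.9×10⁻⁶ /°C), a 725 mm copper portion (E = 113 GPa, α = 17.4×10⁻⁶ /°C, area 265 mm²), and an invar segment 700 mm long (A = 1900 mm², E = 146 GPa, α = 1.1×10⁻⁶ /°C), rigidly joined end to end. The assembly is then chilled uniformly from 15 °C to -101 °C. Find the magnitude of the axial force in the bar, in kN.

P ≈ 41.4 kN (tensile)

With the walls removed the bar would change length by δ_free = Σ αᵢΔT Lᵢ = 8.9×10⁻⁶×116×850 + 17.4×10⁻⁶×116×725 + 1.1×10⁻⁶×116×700 = 2.43 mm.
The walls prevent any net length change, so an axial force P (same in every segment) develops. Compatibility: P · Σ Lᵢ/(AᵢEᵢ) = δ_free.
The series flexibility is Σ Lᵢ/(AᵢEᵢ) = 850/(235×113×10³) + 725/(265×113×10³) + 700/(1900×146×10³) = 5.874×10⁻⁵ mm/N.
P = 2.43 / 5.874×10⁻⁵ = 41370 N = 41.37 kN, tensile.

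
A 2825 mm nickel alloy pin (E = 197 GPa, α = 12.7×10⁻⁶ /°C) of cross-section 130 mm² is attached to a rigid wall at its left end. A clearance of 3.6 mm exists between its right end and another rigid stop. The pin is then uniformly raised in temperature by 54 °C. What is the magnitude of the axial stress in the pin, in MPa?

If the wall were absent the pin would grow by αΔT L = 12.7×10⁻⁶ × 54 × 2825 = 1.937 mm.
Since δ_free = 1.94 mm is less than the 3.6 mm gap, the pin never touches the wall. No axial force develops.

σ ≈ 0 MPa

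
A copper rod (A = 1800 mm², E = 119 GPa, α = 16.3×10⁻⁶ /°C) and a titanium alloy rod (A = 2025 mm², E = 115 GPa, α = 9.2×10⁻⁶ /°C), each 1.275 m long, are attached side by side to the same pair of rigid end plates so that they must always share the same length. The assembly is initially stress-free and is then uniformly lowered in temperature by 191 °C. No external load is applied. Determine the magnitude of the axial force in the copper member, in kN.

P ≈ 151 kN (tensile in the copper)

Equilibrium of a rigid end plate with no external load gives equal and opposite internal forces ±P in the two members. Since α_{copper} > α_{titanium alloy}, cooling drives the copper into tension and the titanium alloy into compression.
Equating the net (thermal + elastic) strains gives |α₁ − α₂|·ΔT = P·[1/(A₁E₁) + 1/(A₂E₂)].
|α₁ − α₂|·ΔT = 7.1×10⁻⁶ × 191 = 0.001356.
1/(A₁E₁) + 1/(A₂E₂) = 1/(1800×119×10³) + 1/(2025×115×10³) = 8.963×10⁻⁹ N⁻¹.
So P = 0.001356 / 8.963×10⁻⁹ = 151.3 kN.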